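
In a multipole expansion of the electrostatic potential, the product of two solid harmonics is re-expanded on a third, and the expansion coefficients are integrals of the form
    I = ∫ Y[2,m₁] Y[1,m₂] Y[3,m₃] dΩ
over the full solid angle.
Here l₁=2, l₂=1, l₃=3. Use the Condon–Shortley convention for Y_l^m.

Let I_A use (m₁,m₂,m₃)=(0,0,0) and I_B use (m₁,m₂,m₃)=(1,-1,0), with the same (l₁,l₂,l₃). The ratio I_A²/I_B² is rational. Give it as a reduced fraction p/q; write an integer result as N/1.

3/1

Shared (l₁,l₂,l₃)=(2,1,3): N and (l;000)² cancel in I_A²/I_B².
A: Δ = 0!·4!·2!/7! = 1/105; Racah Σ t=0..0: t=0:+1/4 = 1/4; ⇒ 3j(2 1 3; 0 0 0)² = 3/35, sgn -1
B: Δ = 0!·4!·2!/7! = 1/105; Racah Σ t=0..0: t=0:+1/12 = 1/12; ⇒ 3j(2 1 3; 1 -1 0)² = 1/35, sgn -1
I_A²/I_B² = (3/35)/(1/35) = 3/1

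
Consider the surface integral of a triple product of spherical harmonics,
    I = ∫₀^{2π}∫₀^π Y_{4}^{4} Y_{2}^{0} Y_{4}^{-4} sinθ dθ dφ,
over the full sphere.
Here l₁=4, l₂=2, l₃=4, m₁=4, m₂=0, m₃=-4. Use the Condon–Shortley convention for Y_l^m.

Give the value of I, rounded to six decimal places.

Checks pass: Σm=0; 10 even; l₃=4∈[2,6].
(2·4+1)(2·2+1)(2·4+1) = 405
Δ: 2! 6! 2! / 11! → 1/13860
sum: t=0:+1/192 t=1:−1/36 t=2:+1/192 = -5/288
3j²(4 2 4; 0 0 0) = Δ·Π!·Σ² = 20/693  (sign -1)
sum: t=0:+1/2880 = 1/2880
3j²(4 2 4; 4 0 -4) = Δ·Π!·Σ² = 28/495  (sign +1)
combine: 4πI² = 405·20/693·28/495 = 80/121
take √, sign -1: I = -0.22937568

-0.229376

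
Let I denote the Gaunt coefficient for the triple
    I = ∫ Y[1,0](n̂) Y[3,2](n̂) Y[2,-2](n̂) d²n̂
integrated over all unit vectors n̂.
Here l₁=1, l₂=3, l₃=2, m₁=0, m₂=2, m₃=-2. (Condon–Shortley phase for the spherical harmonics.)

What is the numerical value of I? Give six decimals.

Rules hold: Σm=0, L=6 even, 2≤2≤4.
N = 3·7·5 = 105
Δ = 2!·0!·4!/7! = 1/105
Racah Σ t=1..1: t=1:−1/4 = -1/4
⇒ 3j(1 3 2; 0 0 0)² = 3/35, sgn -1
Racah Σ t=1..1: t=1:−1/24 = -1/24
⇒ 3j(1 3 2; 0 2 -2)² = 1/21, sgn -1
4πI² = N·(3j₀)²·(3jₘ)² = 3/7
I = +1·√(0.428571/4π) = 0.18467439

0.184674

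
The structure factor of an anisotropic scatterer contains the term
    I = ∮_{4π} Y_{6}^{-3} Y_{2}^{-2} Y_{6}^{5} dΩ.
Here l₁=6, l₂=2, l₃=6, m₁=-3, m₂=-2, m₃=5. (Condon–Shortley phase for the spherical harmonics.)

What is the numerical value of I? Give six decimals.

Rules hold: Σm=0, L=14 even, 4≤6≤8.
N = 13·5·13 = 845
Δ = 2!·10!·2!/15! = 1/90090
Racah Σ t=0..2: t=0:+1/69120 t=1:−1/14400 t=2:+1/69120 = -7/172800
⇒ 3j(6 2 6; 0 0 0)² = 14/715, sgn -1
Racah Σ t=0..0: t=0:+1/1451520 = 1/1451520
⇒ 3j(6 2 6; -3 -2 5)² = 1/91, sgn -1
4πI² = N·(3j₀)²·(3jₘ)² = 2/11
I = +1·√(0.181818/4π) = 0.12028562

0.120286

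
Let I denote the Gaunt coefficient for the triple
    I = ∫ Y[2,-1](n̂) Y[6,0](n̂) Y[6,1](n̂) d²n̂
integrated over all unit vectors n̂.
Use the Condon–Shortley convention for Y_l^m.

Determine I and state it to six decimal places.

-0.030344

m-sum 0 ✓  L=14 even ✓  4≤6≤8 ✓
Π(2lᵢ+1) = 5×13×13 = 845
triangle coeff Δ(2,6,6) = 1/90090
Σ_t [0,2]: t=0:+1/69120 t=1:−1/14400 t=2:+1/69120 = -7/172800
(3j)²=14/715 [(2 6 6; 0 0 0)], sign=-1
Σ_t [1,2]: t=1:−1/28800 t=2:+1/34560 = -1/172800
(3j)²=1/1430 [(2 6 6; -1 0 1)], sign=+1
⇒ 4πI² = 7/605
I = (-1)√(7/605/(4π)) = -0.03034355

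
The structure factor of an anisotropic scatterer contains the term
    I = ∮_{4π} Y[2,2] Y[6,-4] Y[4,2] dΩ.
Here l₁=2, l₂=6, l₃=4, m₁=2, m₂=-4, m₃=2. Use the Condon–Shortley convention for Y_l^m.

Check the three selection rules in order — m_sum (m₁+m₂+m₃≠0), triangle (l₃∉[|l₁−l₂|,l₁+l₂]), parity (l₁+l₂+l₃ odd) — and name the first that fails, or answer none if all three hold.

Σmᵢ = 0  ✓
l₃∈[|l₁−l₂|,l₁+l₂]=[4,8], have l₃=4  ✓
Σlᵢ = 12 ⇒ even  ✓

none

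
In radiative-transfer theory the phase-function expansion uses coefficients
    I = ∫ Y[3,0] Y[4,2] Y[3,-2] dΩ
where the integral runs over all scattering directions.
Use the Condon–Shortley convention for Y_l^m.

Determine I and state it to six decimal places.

-0.044418

Rules hold: Σm=0, L=10 even, 1≤3≤7.
N = 7·9·7 = 441
Δ = 4!·2!·4!/11! = 1/34650
Racah Σ t=1..3: t=1:−1/72 t=2:+1/16 t=3:−1/72 = 5/144
⇒ 3j(3 4 3; 0 0 0)² = 2/77, sgn -1
Racah Σ t=2..3: t=2:+1/96 t=3:−1/72 = -1/288
⇒ 3j(3 4 3; 0 2 -2)² = 1/462, sgn +1
4πI² = N·(3j₀)²·(3jₘ)² = 3/121
I = -1·√(0.0247934/4π) = -0.04441841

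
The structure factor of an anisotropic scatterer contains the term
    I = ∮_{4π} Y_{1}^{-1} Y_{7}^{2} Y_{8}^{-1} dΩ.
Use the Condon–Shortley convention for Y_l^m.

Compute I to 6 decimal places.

-0.140215

m-sum 0 ✓  L=16 even ✓  6≤8≤8 ✓
Π(2lᵢ+1) = 3×15×17 = 765
triangle coeff Δ(1,7,8) = 1/2040
Σ_t [0,0]: t=0:+1/25401600 = 1/25401600
(3j)²=8/255 [(1 7 8; 0 0 0)], sign=+1
Σ_t [0,0]: t=0:+1/87091200 = 1/87091200
(3j)²=7/680 [(1 7 8; -1 2 -1)], sign=-1
⇒ 4πI² = 21/85
I = (-1)√(21/85/(4π)) = -0.14021525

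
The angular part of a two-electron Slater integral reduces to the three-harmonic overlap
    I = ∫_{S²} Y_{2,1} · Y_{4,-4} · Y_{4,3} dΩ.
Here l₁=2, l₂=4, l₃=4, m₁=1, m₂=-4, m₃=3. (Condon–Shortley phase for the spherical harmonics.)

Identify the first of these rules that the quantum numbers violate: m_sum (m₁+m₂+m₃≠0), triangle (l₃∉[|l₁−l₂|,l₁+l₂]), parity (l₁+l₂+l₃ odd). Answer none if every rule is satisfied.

none

azimuthal sum: 1 − 4 + 3 = 0  ✓
2 ≤ 4 ≤ 6 (triangle on l)  ✓
L = 2 + 4 + 4 = 10 (even)  ✓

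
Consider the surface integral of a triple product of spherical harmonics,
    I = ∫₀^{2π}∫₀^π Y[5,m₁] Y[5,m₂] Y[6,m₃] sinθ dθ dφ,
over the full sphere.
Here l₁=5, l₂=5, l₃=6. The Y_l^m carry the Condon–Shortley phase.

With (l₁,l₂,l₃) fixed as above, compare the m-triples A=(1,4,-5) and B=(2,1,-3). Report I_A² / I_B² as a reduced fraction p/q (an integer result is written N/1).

99/20

Shared (l₁,l₂,l₃)=(5,5,6): N and (l;000)² cancel in I_A²/I_B².
A: Δ = 4!·6!·6!/17! = 1/28588560; Racah Σ t=3..4: t=3:−1/518400 t=4:+1/2073600 = -1/691200; ⇒ 3j(5 5 6; 1 4 -5)² = 81/4420, sgn +1
B: Δ = 4!·6!·6!/17! = 1/28588560; Racah Σ t=0..3: t=0:+1/622080 t=1:−1/34560 t=2:+1/23040 t=3:−1/155520 = 1/103680; ⇒ 3j(5 5 6; 2 1 -3)² = 9/2431, sgn -1
I_A²/I_B² = (81/4420)/(9/2431) = 99/20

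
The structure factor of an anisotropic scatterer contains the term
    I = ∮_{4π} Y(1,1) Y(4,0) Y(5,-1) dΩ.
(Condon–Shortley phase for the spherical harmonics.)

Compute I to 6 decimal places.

-0.190188

Checks pass: Σm=0; 10 even; l₃=5∈[3,5].
(2·1+1)(2·4+1)(2·5+1) = 297
Δ: 0! 2! 8! / 11! → 1/495
sum: t=0:+1/576 = 1/576
3j²(1 4 5; 0 0 0) = Δ·Π!·Σ² = 5/99  (sign -1)
sum: t=0:+1/1152 = 1/1152
3j²(1 4 5; 1 0 -1) = Δ·Π!·Σ² = 1/33  (sign +1)
combine: 4πI² = 297·5/99·1/33 = 5/11
take √, sign -1: I = -0.19018827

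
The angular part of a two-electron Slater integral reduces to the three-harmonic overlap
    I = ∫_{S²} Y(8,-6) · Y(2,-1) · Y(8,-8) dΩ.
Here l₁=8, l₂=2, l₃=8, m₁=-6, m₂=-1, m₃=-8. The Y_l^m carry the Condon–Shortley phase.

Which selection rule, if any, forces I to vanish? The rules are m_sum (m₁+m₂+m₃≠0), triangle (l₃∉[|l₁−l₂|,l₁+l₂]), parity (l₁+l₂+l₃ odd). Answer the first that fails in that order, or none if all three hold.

m_sum

Σmᵢ = -15  ✗
l₃∈[|l₁−l₂|,l₁+l₂]=[6,10], have l₃=8
Σlᵢ = 18 ⇒ even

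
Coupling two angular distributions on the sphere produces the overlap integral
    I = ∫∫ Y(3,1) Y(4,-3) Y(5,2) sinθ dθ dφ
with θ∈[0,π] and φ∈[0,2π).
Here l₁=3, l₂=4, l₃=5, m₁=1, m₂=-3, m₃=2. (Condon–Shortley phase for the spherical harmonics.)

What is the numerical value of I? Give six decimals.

-0.171363

Checks pass: Σm=0; 12 even; l₃=5∈[1,7].
(2·3+1)(2·4+1)(2·5+1) = 693
Δ: 2! 4! 6! / 13! → 1/180180
sum: t=0:+1/576 t=1:−1/144 t=2:+1/576 = -1/288
3j²(3 4 5; 0 0 0) = Δ·Π!·Σ² = 20/1001  (sign +1)
sum: t=0:+1/960 t=1:−1/4320 = 7/8640
3j²(3 4 5; 1 -3 2) = Δ·Π!·Σ² = 343/12870  (sign -1)
combine: 4πI² = 693·20/1001·343/12870 = 686/1859
take √, sign -1: I = -0.17136315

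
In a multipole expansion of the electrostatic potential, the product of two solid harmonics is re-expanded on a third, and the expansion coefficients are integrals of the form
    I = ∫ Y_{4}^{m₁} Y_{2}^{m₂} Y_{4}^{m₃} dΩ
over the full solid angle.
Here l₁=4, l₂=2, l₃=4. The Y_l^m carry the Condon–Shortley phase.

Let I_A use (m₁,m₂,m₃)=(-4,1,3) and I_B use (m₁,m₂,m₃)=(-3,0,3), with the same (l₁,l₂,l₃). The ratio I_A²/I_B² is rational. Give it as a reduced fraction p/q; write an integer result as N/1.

12/1

Same 4,2,4: normalisation and zero-m 3j drop out of the ratio.
A: Δ: 2! 6! 2! / 11! → 1/13860; sum: t=2:+1/1440 = 1/1440; 3j²(4 2 4; -4 1 3) = Δ·Π!·Σ² = 7/165  (sign -1)
B: Δ: 2! 6! 2! / 11! → 1/13860; sum: t=1:−1/720 t=2:+1/480 = 1/1440; 3j²(4 2 4; -3 0 3) = Δ·Π!·Σ² = 7/1980  (sign -1)
I_A²/I_B² = (7/165)/(7/1980) = 12/1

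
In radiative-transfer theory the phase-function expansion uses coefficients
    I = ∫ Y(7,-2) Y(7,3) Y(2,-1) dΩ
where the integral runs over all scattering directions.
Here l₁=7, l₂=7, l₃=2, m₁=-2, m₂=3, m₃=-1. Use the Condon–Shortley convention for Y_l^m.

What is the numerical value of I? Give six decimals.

-0.123591

Checks pass: Σm=0; 16 even; l₃=2∈[0,14].
(2·7+1)(2·7+1)(2·2+1) = 1125
Δ: 12! 2! 2! / 17! → 1/185640
sum: t=5:−1/2419200 t=6:+1/518400 t=7:−1/2419200 = 1/907200
3j²(7 7 2; 0 0 0) = Δ·Π!·Σ² = 56/3315  (sign +1)
sum: t=8:+1/1935360 t=9:−1/4354560 = 1/3483648
3j²(7 7 2; -2 3 -1) = Δ·Π!·Σ² = 125/12376  (sign -1)
combine: 4πI² = 1125·56/3315·125/12376 = 9375/48841
take √, sign -1: I = -0.12359145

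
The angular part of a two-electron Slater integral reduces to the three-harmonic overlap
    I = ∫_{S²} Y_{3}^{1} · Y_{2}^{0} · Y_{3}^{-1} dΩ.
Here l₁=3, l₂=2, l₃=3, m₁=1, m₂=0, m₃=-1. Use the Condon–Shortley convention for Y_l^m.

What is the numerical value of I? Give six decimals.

-0.126157

m-sum 0 ✓  L=8 even ✓  1≤3≤5 ✓
Π(2lᵢ+1) = 7×5×7 = 245
triangle coeff Δ(3,2,3) = 1/3780
Σ_t [0,2]: t=0:+1/24 t=1:−1/4 t=2:+1/24 = -1/6
(3j)²=4/105 [(3 2 3; 0 0 0)], sign=+1
Σ_t [0,2]: t=0:+1/16 t=1:−1/6 t=2:+1/96 = -3/32
(3j)²=3/140 [(3 2 3; 1 0 -1)], sign=-1
⇒ 4πI² = 1/5
I = (-1)√(1/5/(4π)) = -0.12615663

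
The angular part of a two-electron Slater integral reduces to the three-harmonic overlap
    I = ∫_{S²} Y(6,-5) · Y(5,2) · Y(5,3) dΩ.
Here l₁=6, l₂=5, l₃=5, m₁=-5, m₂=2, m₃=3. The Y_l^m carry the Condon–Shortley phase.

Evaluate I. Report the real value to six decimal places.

-0.065948

m-sum 0 ✓  L=16 even ✓  1≤5≤11 ✓
Π(2lᵢ+1) = 13×11×11 = 1573
triangle coeff Δ(6,5,5) = 1/28588560
Σ_t [1,5]: t=1:−1/345600 t=2:+1/13824 t=3:−1/5184 t=4:+1/13824 t=5:−1/345600 = -7/129600
(3j)²=80/7293 [(6 5 5; 0 0 0)], sign=+1
Σ_t [5,6]: t=5:−1/345600 t=6:+1/518400 = -1/1036800
(3j)²=7/2210 [(6 5 5; -5 2 3)], sign=-1
⇒ 4πI² = 616/11271
I = (-1)√(616/11271/(4π)) = -0.06594839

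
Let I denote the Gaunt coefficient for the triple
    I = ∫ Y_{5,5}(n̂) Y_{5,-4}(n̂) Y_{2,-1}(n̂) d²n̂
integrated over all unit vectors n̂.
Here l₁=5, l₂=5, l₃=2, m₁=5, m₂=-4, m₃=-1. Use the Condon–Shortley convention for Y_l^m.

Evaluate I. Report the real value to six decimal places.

m-sum 0 ✓  L=12 even ✓  0≤2≤10 ✓
Π(2lᵢ+1) = 11×11×5 = 605
triangle coeff Δ(5,5,2) = 1/38610
Σ_t [3,5]: t=3:−1/2880 t=4:+1/576 t=5:−1/2880 = 1/960
(3j)²=10/429 [(5 5 2; 0 0 0)], sign=+1
Σ_t [0,0]: t=0:+1/80640 = 1/80640
(3j)²=9/286 [(5 5 2; 5 -4 -1)], sign=-1
⇒ 4πI² = 75/169
I = (-1)√(75/169/(4π)) = -0.18792404

-0.187924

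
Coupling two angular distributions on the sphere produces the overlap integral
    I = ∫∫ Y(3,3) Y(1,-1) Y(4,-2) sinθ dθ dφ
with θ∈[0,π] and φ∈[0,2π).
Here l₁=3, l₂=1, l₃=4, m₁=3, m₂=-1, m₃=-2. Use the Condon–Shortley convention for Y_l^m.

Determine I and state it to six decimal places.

m-sum 0 ✓  L=8 even ✓  2≤4≤4 ✓
Π(2lᵢ+1) = 7×3×9 = 189
triangle coeff Δ(3,1,4) = 1/252
Σ_t [0,0]: t=0:+1/36 = 1/36
(3j)²=4/63 [(3 1 4; 0 0 0)], sign=+1
Σ_t [0,0]: t=0:+1/1440 = 1/1440
(3j)²=1/252 [(3 1 4; 3 -1 -2)], sign=+1
⇒ 4πI² = 1/21
I = (+1)√(1/21/(4π)) = 0.06155813

0.061558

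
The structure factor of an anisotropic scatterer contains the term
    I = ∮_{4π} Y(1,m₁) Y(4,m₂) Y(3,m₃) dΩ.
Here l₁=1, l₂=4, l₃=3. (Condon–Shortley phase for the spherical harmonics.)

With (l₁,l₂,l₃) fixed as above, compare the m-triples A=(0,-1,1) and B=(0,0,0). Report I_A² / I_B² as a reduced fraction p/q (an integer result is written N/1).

15/16

Shared (l₁,l₂,l₃)=(1,4,3): N and (l;000)² cancel in I_A²/I_B².
A: Δ = 2!·0!·6!/9! = 1/252; Racah Σ t=1..1: t=1:−1/48 = -1/48; ⇒ 3j(1 4 3; 0 -1 1)² = 5/84, sgn -1
B: Δ = 2!·0!·6!/9! = 1/252; Racah Σ t=1..1: t=1:−1/36 = -1/36; ⇒ 3j(1 4 3; 0 0 0)² = 4/63, sgn +1
I_A²/I_B² = (5/84)/(4/63) = 15/16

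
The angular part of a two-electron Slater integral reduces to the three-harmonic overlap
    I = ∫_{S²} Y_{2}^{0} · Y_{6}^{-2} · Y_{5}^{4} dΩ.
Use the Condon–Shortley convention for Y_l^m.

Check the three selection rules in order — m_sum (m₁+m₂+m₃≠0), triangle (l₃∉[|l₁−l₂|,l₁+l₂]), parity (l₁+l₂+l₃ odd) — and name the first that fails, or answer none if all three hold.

azimuthal sum: 0 − 2 + 4 = 2  ✗
4 ≤ 5 ≤ 8 (triangle on l)
L = 2 + 6 + 5 = 13 (odd)

m_sum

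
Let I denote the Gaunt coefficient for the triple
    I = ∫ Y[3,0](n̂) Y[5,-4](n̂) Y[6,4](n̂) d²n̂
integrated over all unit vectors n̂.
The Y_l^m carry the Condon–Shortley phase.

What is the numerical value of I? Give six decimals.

-0.139560

Rules hold: Σm=0, L=14 even, 2≤6≤8.
N = 7·11·13 = 1001
Δ = 2!·4!·8!/15! = 1/675675
Racah Σ t=0..2: t=0:+1/8640 t=1:−1/2304 t=2:+1/8640 = -7/34560
⇒ 3j(3 5 6; 0 0 0)² = 7/429, sgn -1
Racah Σ t=0..1: t=0:+1/60480 t=1:−1/161280 = 1/96768
⇒ 3j(3 5 6; 0 -4 4)² = 15/1001, sgn +1
4πI² = N·(3j₀)²·(3jₘ)² = 35/143
I = -1·√(0.244755/4π) = -0.13956004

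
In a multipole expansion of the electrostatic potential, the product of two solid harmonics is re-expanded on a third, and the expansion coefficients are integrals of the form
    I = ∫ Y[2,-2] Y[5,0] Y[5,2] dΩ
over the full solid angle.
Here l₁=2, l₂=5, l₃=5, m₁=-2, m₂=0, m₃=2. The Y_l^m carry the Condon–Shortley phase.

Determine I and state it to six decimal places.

-0.191372

Rules hold: Σm=0, L=12 even, 3≤5≤7.
N = 5·11·11 = 605
Δ = 2!·2!·8!/13! = 1/38610
Racah Σ t=0..2: t=0:+1/2880 t=1:−1/576 t=2:+1/2880 = -1/960
⇒ 3j(2 5 5; 0 0 0)² = 10/429, sgn +1
Racah Σ t=2..2: t=2:+1/2880 = 1/2880
⇒ 3j(2 5 5; -2 0 2)² = 14/429, sgn -1
4πI² = N·(3j₀)²·(3jₘ)² = 700/1521
I = -1·√(0.460224/4π) = -0.19137248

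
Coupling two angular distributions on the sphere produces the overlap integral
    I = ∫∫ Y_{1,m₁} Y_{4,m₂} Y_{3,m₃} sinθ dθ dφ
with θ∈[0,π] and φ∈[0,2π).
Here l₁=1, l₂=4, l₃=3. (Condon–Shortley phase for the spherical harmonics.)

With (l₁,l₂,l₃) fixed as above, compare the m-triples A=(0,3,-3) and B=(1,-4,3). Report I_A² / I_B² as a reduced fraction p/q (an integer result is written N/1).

1/4

Shared (l₁,l₂,l₃)=(1,4,3): N and (l;000)² cancel in I_A²/I_B².
A: Δ = 2!·0!·6!/9! = 1/252; Racah Σ t=1..1: t=1:−1/720 = -1/720; ⇒ 3j(1 4 3; 0 3 -3)² = 1/36, sgn -1
B: Δ = 2!·0!·6!/9! = 1/252; Racah Σ t=0..0: t=0:+1/1440 = 1/1440; ⇒ 3j(1 4 3; 1 -4 3)² = 1/9, sgn +1
I_A²/I_B² = (1/36)/(1/9) = 1/4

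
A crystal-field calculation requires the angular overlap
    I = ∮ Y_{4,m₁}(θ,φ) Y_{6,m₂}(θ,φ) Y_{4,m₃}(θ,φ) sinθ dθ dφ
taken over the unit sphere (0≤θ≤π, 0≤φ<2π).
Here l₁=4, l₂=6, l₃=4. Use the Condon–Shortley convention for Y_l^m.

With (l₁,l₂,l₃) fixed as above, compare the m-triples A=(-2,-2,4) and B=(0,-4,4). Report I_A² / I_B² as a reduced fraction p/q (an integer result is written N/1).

1/3

Same 4,6,4: normalisation and zero-m 3j drop out of the ratio.
A: Δ: 6! 2! 6! / 15! → 1/1261260; sum: t=4:+1/69120 = 1/69120; 3j²(4 6 4; -2 -2 4) = Δ·Π!·Σ² = 4/429  (sign +1)
B: Δ: 6! 2! 6! / 15! → 1/1261260; sum: t=2:+1/69120 = 1/69120; 3j²(4 6 4; 0 -4 4) = Δ·Π!·Σ² = 4/143  (sign +1)
I_A²/I_B² = (4/429)/(4/143) = 1/3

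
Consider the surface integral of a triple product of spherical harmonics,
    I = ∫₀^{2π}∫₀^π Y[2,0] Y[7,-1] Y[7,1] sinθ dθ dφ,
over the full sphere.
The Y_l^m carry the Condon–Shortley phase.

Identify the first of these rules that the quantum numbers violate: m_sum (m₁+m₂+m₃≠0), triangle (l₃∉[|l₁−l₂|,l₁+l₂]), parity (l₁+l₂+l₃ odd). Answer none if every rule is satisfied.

azimuthal sum: 0 − 1 + 1 = 0  ✓
5 ≤ 7 ≤ 9 (triangle on l)  ✓
L = 2 + 7 + 7 = 16 (even)  ✓

none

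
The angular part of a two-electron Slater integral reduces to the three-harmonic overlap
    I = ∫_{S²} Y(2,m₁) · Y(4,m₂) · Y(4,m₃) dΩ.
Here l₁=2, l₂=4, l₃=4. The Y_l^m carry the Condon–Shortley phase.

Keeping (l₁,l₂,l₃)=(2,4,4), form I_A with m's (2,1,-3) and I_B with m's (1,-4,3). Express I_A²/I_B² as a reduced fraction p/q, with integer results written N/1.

Shared (l₁,l₂,l₃)=(2,4,4): N and (l;000)² cancel in I_A²/I_B².
A: Δ = 2!·2!·6!/11! = 1/13860; Racah Σ t=0..0: t=0:+1/480 = 1/480; ⇒ 3j(2 4 4; 2 1 -3)² = 3/110, sgn -1
B: Δ = 2!·2!·6!/11! = 1/13860; Racah Σ t=0..0: t=0:+1/1440 = 1/1440; ⇒ 3j(2 4 4; 1 -4 3)² = 7/165, sgn -1
I_A²/I_B² = (3/110)/(7/165) = 9/14

9/14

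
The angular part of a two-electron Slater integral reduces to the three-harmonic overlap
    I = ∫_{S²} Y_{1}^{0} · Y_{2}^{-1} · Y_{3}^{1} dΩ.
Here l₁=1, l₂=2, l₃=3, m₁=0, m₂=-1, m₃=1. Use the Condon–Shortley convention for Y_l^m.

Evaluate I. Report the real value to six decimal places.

-0.233597

Checks pass: Σm=0; 6 even; l₃=3∈[1,3].
(2·1+1)(2·2+1)(2·3+1) = 105
Δ: 0! 2! 4! / 7! → 1/105
sum: t=0:+1/4 = 1/4
3j²(1 2 3; 0 0 0) = Δ·Π!·Σ² = 3/35  (sign -1)
sum: t=0:+1/6 = 1/6
3j²(1 2 3; 0 -1 1) = Δ·Π!·Σ² = 8/105  (sign +1)
combine: 4πI² = 105·3/35·8/105 = 24/35
take √, sign -1: I = -0.23359668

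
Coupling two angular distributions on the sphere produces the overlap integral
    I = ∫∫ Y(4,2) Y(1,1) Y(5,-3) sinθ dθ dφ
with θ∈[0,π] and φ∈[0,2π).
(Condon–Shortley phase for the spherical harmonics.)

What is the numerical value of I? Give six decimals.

-0.259847

m-sum 0 ✓  L=10 even ✓  3≤5≤5 ✓
Π(2lᵢ+1) = 9×3×11 = 297
triangle coeff Δ(4,1,5) = 1/495
Σ_t [0,0]: t=0:+1/576 = 1/576
(3j)²=5/99 [(4 1 5; 0 0 0)], sign=-1
Σ_t [0,0]: t=0:+1/2880 = 1/2880
(3j)²=28/495 [(4 1 5; 2 1 -3)], sign=+1
⇒ 4πI² = 28/33
I = (-1)√(28/33/(4π)) = -0.25984664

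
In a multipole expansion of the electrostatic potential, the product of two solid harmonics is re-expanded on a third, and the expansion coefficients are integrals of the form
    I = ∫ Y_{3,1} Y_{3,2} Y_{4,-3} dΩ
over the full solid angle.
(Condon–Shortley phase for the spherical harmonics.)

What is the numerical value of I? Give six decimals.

m-sum 0 ✓  L=10 even ✓  0≤4≤6 ✓
Π(2lᵢ+1) = 7×7×9 = 441
triangle coeff Δ(3,3,4) = 1/34650
Σ_t [0,2]: t=0:+1/72 t=1:−1/16 t=2:+1/72 = -5/144
(3j)²=2/77 [(3 3 4; 0 0 0)], sign=-1
Σ_t [1,2]: t=1:−1/144 t=2:+1/288 = -1/288
(3j)²=1/99 [(3 3 4; 1 2 -3)], sign=+1
⇒ 4πI² = 14/121
I = (-1)√(14/121/(4π)) = -0.09595473

-0.095955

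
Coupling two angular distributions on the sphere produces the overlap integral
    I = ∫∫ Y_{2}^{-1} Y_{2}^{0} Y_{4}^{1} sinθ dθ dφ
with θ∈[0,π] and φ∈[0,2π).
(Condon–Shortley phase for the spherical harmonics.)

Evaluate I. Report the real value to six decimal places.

m-sum 0 ✓  L=8 even ✓  0≤4≤4 ✓
Π(2lᵢ+1) = 5×5×9 = 225
triangle coeff Δ(2,2,4) = 1/630
Σ_t [0,0]: t=0:+1/16 = 1/16
(3j)²=2/35 [(2 2 4; 0 0 0)], sign=+1
Σ_t [0,0]: t=0:+1/24 = 1/24
(3j)²=1/21 [(2 2 4; -1 0 1)], sign=-1
⇒ 4πI² = 30/49
I = (-1)√(30/49/(4π)) = -0.22072812

-0.220728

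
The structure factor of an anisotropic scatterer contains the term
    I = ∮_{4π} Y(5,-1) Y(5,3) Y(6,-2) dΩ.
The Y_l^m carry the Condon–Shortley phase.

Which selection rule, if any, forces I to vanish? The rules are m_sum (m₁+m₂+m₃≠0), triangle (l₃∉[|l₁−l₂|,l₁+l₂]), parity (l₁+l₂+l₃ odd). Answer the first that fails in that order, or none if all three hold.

none

Σmᵢ = 0  ✓
l₃∈[|l₁−l₂|,l₁+l₂]=[0,10], have l₃=6  ✓
Σlᵢ = 16 ⇒ even  ✓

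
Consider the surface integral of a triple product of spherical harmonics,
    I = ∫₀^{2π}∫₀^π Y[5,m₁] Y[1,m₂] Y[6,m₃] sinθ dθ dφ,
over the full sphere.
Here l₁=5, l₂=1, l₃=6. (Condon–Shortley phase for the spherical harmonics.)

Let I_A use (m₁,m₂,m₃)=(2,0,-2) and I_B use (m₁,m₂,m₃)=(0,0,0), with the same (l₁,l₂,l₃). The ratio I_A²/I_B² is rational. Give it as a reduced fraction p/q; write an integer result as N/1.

l's match ⇒ only the (l;m) 3-j factors differ between A and B.
A: triangle coeff Δ(5,1,6) = 1/858; Σ_t [0,0]: t=0:+1/30240 = 1/30240; (3j)²=16/429 [(5 1 6; 2 0 -2)], sign=+1
B: triangle coeff Δ(5,1,6) = 1/858; Σ_t [0,0]: t=0:+1/14400 = 1/14400; (3j)²=6/143 [(5 1 6; 0 0 0)], sign=+1
I_A²/I_B² = (16/429)/(6/143) = 8/9

8/9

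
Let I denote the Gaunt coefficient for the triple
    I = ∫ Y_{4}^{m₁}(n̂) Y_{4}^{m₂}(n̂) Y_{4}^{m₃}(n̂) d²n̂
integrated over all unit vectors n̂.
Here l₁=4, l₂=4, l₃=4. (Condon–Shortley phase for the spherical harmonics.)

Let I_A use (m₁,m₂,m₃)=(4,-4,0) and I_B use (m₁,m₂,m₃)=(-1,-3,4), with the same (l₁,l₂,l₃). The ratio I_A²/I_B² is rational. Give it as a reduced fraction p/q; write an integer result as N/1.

Shared (l₁,l₂,l₃)=(4,4,4): N and (l;000)² cancel in I_A²/I_B².
A: Δ = 4!·4!·4!/13! = 1/450450; Racah Σ t=0..0: t=0:+1/13824 = 1/13824; ⇒ 3j(4 4 4; 4 -4 0)² = 14/1287, sgn +1
B: Δ = 4!·4!·4!/13! = 1/450450; Racah Σ t=1..1: t=1:−1/3456 = -1/3456; ⇒ 3j(4 4 4; -1 -3 4)² = 35/1287, sgn -1
I_A²/I_B² = (14/1287)/(35/1287) = 2/5

2/5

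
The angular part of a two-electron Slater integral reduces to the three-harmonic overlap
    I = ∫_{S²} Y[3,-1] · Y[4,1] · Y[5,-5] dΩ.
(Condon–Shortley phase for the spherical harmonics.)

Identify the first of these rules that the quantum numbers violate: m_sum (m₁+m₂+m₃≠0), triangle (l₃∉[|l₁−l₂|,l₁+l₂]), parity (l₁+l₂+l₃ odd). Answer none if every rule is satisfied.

m_sum

azimuthal sum: -1 + 1 − 5 = -5  ✗
1 ≤ 5 ≤ 7 (triangle on l)
L = 3 + 4 + 5 = 12 (even)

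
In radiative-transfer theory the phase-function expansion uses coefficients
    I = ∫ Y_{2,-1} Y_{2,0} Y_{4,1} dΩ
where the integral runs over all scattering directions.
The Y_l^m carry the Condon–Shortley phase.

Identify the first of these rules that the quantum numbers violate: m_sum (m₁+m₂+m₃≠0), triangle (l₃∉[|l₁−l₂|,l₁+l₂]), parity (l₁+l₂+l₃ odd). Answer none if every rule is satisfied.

Σmᵢ = 0  ✓
l₃∈[|l₁−l₂|,l₁+l₂]=[0,4], have l₃=4  ✓
Σlᵢ = 8 ⇒ even  ✓

none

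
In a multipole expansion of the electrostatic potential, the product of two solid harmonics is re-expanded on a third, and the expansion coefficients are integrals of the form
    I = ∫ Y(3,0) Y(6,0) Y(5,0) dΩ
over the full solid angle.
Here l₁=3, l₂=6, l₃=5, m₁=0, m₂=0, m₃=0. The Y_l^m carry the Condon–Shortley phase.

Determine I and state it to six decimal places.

Rules hold: Σm=0, L=14 even, 3≤5≤9.
N = 7·13·11 = 1001
Δ = 4!·2!·8!/15! = 1/675675
Racah Σ t=1..3: t=1:−1/8640 t=2:+1/2304 t=3:−1/8640 = 7/34560
⇒ 3j(3 6 5; 0 0 0)² = 7/429, sgn -1
(m-triple is (0,0,0) — same symbol as above.)
4πI² = N·(3j₀)²·(3jₘ)² = 343/1287
I = +1·√(0.266511/4π) = 0.14563067

0.145631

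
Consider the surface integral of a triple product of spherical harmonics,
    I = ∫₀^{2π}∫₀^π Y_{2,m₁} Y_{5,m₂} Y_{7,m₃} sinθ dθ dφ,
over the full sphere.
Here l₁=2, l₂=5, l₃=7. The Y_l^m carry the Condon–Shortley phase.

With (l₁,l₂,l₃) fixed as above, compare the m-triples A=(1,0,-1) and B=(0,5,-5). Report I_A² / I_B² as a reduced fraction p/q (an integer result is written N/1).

l's match ⇒ only the (l;m) 3-j factors differ between A and B.
A: triangle coeff Δ(2,5,7) = 1/15015; Σ_t [0,0]: t=0:+1/86400 = 1/86400; (3j)²=16/715 [(2 5 7; 1 0 -1)], sign=+1
B: triangle coeff Δ(2,5,7) = 1/15015; Σ_t [0,0]: t=0:+1/14515200 = 1/14515200; (3j)²=2/455 [(2 5 7; 0 5 -5)], sign=+1
I_A²/I_B² = (16/715)/(2/455) = 56/11

56/11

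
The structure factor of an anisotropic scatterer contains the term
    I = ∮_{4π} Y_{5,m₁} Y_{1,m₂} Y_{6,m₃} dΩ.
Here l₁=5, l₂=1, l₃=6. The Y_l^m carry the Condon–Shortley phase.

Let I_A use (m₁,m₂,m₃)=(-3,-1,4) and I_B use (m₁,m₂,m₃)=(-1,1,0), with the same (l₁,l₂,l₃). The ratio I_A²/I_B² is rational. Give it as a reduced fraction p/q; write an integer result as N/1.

Same 5,1,6: normalisation and zero-m 3j drop out of the ratio.
A: Δ: 0! 10! 2! / 13! → 1/858; sum: t=0:+1/161280 = 1/161280; 3j²(5 1 6; -3 -1 4) = Δ·Π!·Σ² = 15/286  (sign +1)
B: Δ: 0! 10! 2! / 13! → 1/858; sum: t=0:+1/34560 = 1/34560; 3j²(5 1 6; -1 1 0) = Δ·Π!·Σ² = 5/286  (sign +1)
I_A²/I_B² = (15/286)/(5/286) = 3/1

3/1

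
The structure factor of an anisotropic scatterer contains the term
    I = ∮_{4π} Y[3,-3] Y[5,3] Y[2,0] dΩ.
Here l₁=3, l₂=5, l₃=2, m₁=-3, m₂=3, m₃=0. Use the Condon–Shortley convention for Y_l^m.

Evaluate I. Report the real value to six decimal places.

-0.126792

m-sum 0 ✓  L=10 even ✓  2≤2≤8 ✓
Π(2lᵢ+1) = 7×11×5 = 385
triangle coeff Δ(3,5,2) = 1/2310
Σ_t [3,3]: t=3:−1/144 = -1/144
(3j)²=10/231 [(3 5 2; 0 0 0)], sign=-1
Σ_t [6,6]: t=6:+1/2880 = 1/2880
(3j)²=2/165 [(3 5 2; -3 3 0)], sign=+1
⇒ 4πI² = 20/99
I = (-1)√(20/99/(4π)) = -0.12679218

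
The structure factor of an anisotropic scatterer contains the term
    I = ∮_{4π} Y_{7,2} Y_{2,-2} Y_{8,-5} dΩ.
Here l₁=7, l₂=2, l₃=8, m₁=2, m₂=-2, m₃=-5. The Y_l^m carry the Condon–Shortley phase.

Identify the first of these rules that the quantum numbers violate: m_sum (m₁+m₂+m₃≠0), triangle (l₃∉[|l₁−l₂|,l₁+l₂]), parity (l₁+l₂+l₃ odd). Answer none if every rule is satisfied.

m_sum

Σmᵢ = -5  ✗
l₃∈[|l₁−l₂|,l₁+l₂]=[5,9], have l₃=8
Σlᵢ = 17 ⇒ odd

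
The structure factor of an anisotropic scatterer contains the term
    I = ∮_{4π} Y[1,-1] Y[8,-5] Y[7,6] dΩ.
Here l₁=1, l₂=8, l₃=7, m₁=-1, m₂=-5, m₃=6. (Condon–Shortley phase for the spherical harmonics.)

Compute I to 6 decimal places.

Rules hold: Σm=0, L=16 even, 7≤7≤9.
N = 3·17·15 = 765
Δ = 2!·0!·14!/17! = 1/2040
Racah Σ t=1..1: t=1:−1/25401600 = -1/25401600
⇒ 3j(1 8 7; 0 0 0)² = 8/255, sgn +1
Racah Σ t=2..2: t=2:+1/12454041600 = 1/12454041600
⇒ 3j(1 8 7; -1 -5 6)² = 1/680, sgn -1
4πI² = N·(3j₀)²·(3jₘ)² = 3/85
I = -1·√(0.0352941/4π) = -0.05299638

-0.052996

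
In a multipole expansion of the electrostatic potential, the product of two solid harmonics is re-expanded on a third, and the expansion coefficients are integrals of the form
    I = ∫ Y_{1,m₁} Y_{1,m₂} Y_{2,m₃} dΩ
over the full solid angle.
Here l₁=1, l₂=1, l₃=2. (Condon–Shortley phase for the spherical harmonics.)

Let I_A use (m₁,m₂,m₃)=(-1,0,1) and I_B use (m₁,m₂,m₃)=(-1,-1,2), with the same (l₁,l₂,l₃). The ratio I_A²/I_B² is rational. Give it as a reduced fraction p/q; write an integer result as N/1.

Shared (l₁,l₂,l₃)=(1,1,2): N and (l;000)² cancel in I_A²/I_B².
A: Δ = 0!·2!·2!/5! = 1/30; Racah Σ t=0..0: t=0:+1/2 = 1/2; ⇒ 3j(1 1 2; -1 0 1)² = 1/10, sgn -1
B: Δ = 0!·2!·2!/5! = 1/30; Racah Σ t=0..0: t=0:+1/4 = 1/4; ⇒ 3j(1 1 2; -1 -1 2)² = 1/5, sgn +1
I_A²/I_B² = (1/10)/(1/5) = 1/2

1/2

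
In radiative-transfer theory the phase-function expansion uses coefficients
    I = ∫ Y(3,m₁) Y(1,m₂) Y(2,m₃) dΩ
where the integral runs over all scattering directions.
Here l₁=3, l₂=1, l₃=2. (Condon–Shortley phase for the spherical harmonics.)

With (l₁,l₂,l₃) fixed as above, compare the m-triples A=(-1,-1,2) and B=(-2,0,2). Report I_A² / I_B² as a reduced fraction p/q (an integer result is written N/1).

1/5

Shared (l₁,l₂,l₃)=(3,1,2): N and (l;000)² cancel in I_A²/I_B².
A: Δ = 2!·4!·0!/7! = 1/105; Racah Σ t=0..0: t=0:+1/48 = 1/48; ⇒ 3j(3 1 2; -1 -1 2)² = 1/105, sgn +1
B: Δ = 2!·4!·0!/7! = 1/105; Racah Σ t=1..1: t=1:−1/24 = -1/24; ⇒ 3j(3 1 2; -2 0 2)² = 1/21, sgn -1
I_A²/I_B² = (1/105)/(1/21) = 1/5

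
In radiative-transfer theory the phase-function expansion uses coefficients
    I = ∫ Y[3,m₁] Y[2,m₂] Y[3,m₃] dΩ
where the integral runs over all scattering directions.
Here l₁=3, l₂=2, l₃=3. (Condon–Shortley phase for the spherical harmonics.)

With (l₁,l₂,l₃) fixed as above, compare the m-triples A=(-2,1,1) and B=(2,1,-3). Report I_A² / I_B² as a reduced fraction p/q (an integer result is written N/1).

3/5

Shared (l₁,l₂,l₃)=(3,2,3): N and (l;000)² cancel in I_A²/I_B².
A: Δ = 2!·4!·2!/9! = 1/3780; Racah Σ t=1..2: t=1:−1/48 t=2:+1/12 = 1/16; ⇒ 3j(3 2 3; -2 1 1)² = 1/28, sgn +1
B: Δ = 2!·4!·2!/9! = 1/3780; Racah Σ t=1..1: t=1:−1/48 = -1/48; ⇒ 3j(3 2 3; 2 1 -3)² = 5/84, sgn -1
I_A²/I_B² = (1/28)/(5/84) = 3/5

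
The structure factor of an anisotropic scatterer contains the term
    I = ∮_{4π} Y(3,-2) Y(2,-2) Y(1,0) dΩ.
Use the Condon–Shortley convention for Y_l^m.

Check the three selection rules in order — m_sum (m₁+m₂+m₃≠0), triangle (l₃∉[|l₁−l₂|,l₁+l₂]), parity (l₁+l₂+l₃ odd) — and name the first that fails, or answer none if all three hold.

m_sum

Σmᵢ = -4  ✗
l₃∈[|l₁−l₂|,l₁+l₂]=[1,5], have l₃=1
Σlᵢ = 6 ⇒ even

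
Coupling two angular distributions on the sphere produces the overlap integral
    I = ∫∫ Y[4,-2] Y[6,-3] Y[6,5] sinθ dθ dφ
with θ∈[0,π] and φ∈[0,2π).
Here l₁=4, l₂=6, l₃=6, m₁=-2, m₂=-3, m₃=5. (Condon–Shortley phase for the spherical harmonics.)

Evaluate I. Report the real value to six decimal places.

Checks pass: Σm=0; 16 even; l₃=6∈[2,10].
(2·4+1)(2·6+1)(2·6+1) = 1521
Δ: 4! 4! 8! / 17! → 1/15315300
sum: t=0:+1/829440 t=1:−1/25920 t=2:+1/9216 t=3:−1/25920 t=4:+1/829440 = 7/207360
3j²(4 6 6; 0 0 0) = Δ·Π!·Σ² = 28/2431  (sign +1)
sum: t=2:+1/483840 t=3:−1/1451520 = 1/725760
3j²(4 6 6; -2 -3 5) = Δ·Π!·Σ² = 24/1547  (sign -1)
combine: 4πI² = 1521·28/2431·24/1547 = 864/3179
take √, sign -1: I = -0.14706410

-0.147064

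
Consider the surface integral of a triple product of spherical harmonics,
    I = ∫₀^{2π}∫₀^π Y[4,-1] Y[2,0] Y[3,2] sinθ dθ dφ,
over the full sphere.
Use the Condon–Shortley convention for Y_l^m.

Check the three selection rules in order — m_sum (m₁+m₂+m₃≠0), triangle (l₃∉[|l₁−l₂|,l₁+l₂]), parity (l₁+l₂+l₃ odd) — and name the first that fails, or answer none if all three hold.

Σmᵢ = 1  ✗
l₃∈[|l₁−l₂|,l₁+l₂]=[2,6], have l₃=3
Σlᵢ = 9 ⇒ odd

m_sum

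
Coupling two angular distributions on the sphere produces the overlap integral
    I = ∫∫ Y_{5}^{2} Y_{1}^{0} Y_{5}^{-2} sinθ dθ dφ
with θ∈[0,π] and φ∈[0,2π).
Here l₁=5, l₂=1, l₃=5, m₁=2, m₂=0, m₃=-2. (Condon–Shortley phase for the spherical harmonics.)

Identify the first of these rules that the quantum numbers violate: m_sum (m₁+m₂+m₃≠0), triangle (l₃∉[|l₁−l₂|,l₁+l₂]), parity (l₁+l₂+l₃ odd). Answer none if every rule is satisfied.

parity

Σmᵢ = 0  ✓
l₃∈[|l₁−l₂|,l₁+l₂]=[4,6], have l₃=5  ✓
Σlᵢ = 11 ⇒ odd  ✗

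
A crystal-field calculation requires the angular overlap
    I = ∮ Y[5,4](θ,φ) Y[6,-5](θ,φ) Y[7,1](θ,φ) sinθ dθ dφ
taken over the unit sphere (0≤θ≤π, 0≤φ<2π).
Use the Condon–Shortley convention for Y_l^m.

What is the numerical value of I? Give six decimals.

-0.122102

Checks pass: Σm=0; 18 even; l₃=7∈[1,11].
(2·5+1)(2·6+1)(2·7+1) = 2145
Δ: 4! 6! 8! / 19! → 1/174594420
sum: t=0:+1/4147200 t=1:−1/207360 t=2:+1/82944 t=3:−1/207360 t=4:+1/4147200 = 1/345600
3j²(5 6 7; 0 0 0) = Δ·Π!·Σ² = 420/46189  (sign -1)
sum: t=0:+1/14515200 t=1:−1/174182400 = 11/174182400
3j²(5 6 7; 4 -5 1) = Δ·Π!·Σ² = 121/12597  (sign +1)
combine: 4πI² = 2145·420/46189·121/12597 = 254100/1356277
take √, sign -1: I = -0.12210212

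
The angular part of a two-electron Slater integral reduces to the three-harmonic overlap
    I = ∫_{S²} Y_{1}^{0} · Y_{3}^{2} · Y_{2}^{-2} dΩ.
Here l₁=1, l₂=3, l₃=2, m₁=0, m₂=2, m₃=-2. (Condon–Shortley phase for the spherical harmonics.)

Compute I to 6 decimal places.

0.184674

Rules hold: Σm=0, L=6 even, 2≤2≤4.
N = 3·7·5 = 105
Δ = 2!·0!·4!/7! = 1/105
Racah Σ t=1..1: t=1:−1/4 = -1/4
⇒ 3j(1 3 2; 0 0 0)² = 3/35, sgn -1
Racah Σ t=1..1: t=1:−1/24 = -1/24
⇒ 3j(1 3 2; 0 2 -2)² = 1/21, sgn -1
4πI² = N·(3j₀)²·(3jₘ)² = 3/7
I = +1·√(0.428571/4π) = 0.18467439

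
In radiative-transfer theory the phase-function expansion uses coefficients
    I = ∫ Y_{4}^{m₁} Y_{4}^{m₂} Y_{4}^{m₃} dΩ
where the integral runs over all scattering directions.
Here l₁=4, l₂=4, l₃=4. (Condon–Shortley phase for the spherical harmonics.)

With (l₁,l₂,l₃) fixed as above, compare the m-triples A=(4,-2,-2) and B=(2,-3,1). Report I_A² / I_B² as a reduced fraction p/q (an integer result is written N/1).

9/1

Same 4,4,4: normalisation and zero-m 3j drop out of the ratio.
A: Δ: 4! 4! 4! / 13! → 1/450450; sum: t=0:+1/2304 = 1/2304; 3j²(4 4 4; 4 -2 -2) = Δ·Π!·Σ² = 5/143  (sign +1)
B: Δ: 4! 4! 4! / 13! → 1/450450; sum: t=0:+1/576 t=1:−1/864 = 1/1728; 3j²(4 4 4; 2 -3 1) = Δ·Π!·Σ² = 5/1287  (sign -1)
I_A²/I_B² = (5/143)/(5/1287) = 9/1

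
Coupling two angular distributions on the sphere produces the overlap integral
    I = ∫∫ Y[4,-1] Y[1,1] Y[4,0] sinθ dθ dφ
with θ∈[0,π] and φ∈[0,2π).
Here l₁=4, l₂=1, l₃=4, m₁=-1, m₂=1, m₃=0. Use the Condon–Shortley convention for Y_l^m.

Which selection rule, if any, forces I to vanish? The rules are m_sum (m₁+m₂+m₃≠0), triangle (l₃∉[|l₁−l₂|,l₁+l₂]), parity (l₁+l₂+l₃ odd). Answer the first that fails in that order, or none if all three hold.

Σmᵢ = 0  ✓
l₃∈[|l₁−l₂|,l₁+l₂]=[3,5], have l₃=4  ✓
Σlᵢ = 9 ⇒ odd  ✗

parity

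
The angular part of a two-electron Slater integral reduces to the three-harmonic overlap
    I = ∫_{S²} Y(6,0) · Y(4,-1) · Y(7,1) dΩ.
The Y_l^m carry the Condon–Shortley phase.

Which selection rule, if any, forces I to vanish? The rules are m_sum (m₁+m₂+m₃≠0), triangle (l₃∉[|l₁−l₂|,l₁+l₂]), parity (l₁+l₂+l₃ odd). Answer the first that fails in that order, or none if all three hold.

azimuthal sum: 0 − 1 + 1 = 0  ✓
2 ≤ 7 ≤ 10 (triangle on l)  ✓
L = 6 + 4 + 7 = 17 (odd)  ✗

parity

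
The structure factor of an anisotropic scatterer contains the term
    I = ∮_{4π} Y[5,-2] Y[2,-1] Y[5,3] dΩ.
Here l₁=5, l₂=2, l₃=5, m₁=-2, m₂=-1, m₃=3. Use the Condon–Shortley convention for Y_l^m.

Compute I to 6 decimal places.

Checks pass: Σm=0; 12 even; l₃=5∈[3,7].
(2·5+1)(2·2+1)(2·5+1) = 605
Δ: 2! 8! 2! / 13! → 1/38610
sum: t=0:+1/2880 t=1:−1/576 t=2:+1/2880 = -1/960
3j²(5 2 5; 0 0 0) = Δ·Π!·Σ² = 10/429  (sign +1)
sum: t=0:+1/10080 t=1:−1/2880 = -1/4032
3j²(5 2 5; -2 -1 3) = Δ·Π!·Σ² = 10/429  (sign -1)
combine: 4πI² = 605·10/429·10/429 = 500/1521
take √, sign -1: I = -0.16173926

-0.161739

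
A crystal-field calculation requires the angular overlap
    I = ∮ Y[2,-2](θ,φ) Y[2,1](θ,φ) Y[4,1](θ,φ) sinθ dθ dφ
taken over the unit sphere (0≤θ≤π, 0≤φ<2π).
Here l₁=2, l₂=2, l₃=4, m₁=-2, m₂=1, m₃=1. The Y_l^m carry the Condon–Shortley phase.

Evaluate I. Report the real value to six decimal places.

-0.090112

m-sum 0 ✓  L=8 even ✓  0≤4≤4 ✓
Π(2lᵢ+1) = 5×5×9 = 225
triangle coeff Δ(2,2,4) = 1/630
Σ_t [0,0]: t=0:+1/16 = 1/16
(3j)²=2/35 [(2 2 4; 0 0 0)], sign=+1
Σ_t [0,0]: t=0:+1/144 = 1/144
(3j)²=1/126 [(2 2 4; -2 1 1)], sign=-1
⇒ 4πI² = 5/49
I = (-1)√(5/49/(4π)) = -0.09011188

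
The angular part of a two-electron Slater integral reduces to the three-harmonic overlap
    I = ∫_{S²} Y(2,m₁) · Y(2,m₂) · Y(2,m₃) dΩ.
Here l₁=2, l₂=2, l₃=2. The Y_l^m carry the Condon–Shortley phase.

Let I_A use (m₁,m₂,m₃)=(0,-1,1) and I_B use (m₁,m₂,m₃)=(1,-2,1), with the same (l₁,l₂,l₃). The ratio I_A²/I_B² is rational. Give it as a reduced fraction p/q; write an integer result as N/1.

1/6

Shared (l₁,l₂,l₃)=(2,2,2): N and (l;000)² cancel in I_A²/I_B².
A: Δ = 2!·2!·2!/7! = 1/630; Racah Σ t=0..1: t=0:+1/4 t=1:−1/2 = -1/4; ⇒ 3j(2 2 2; 0 -1 1)² = 1/70, sgn +1
B: Δ = 2!·2!·2!/7! = 1/630; Racah Σ t=0..0: t=0:+1/4 = 1/4; ⇒ 3j(2 2 2; 1 -2 1)² = 3/35, sgn -1
I_A²/I_B² = (1/70)/(3/35) = 1/6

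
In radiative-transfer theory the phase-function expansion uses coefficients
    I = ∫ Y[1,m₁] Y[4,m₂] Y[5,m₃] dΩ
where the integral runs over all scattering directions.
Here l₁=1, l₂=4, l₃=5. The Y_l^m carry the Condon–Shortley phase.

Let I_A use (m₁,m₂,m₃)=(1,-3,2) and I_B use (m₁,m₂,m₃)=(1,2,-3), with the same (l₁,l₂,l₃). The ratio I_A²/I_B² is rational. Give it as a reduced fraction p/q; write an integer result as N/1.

3/28

Same 1,4,5: normalisation and zero-m 3j drop out of the ratio.
A: Δ: 0! 2! 8! / 11! → 1/495; sum: t=0:+1/10080 = 1/10080; 3j²(1 4 5; 1 -3 2) = Δ·Π!·Σ² = 1/165  (sign -1)
B: Δ: 0! 2! 8! / 11! → 1/495; sum: t=0:+1/2880 = 1/2880; 3j²(1 4 5; 1 2 -3) = Δ·Π!·Σ² = 28/495  (sign +1)
I_A²/I_B² = (1/165)/(28/495) = 3/28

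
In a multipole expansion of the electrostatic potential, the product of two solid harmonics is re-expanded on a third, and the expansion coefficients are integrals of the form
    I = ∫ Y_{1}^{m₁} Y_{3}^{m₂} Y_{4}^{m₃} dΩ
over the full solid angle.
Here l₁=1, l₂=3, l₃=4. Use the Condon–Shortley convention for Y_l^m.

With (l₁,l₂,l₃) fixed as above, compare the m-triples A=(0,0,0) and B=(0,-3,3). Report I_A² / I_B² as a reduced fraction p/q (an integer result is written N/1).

16/7

l's match ⇒ only the (l;m) 3-j factors differ between A and B.
A: triangle coeff Δ(1,3,4) = 1/252; Σ_t [0,0]: t=0:+1/36 = 1/36; (3j)²=4/63 [(1 3 4; 0 0 0)], sign=+1
B: triangle coeff Δ(1,3,4) = 1/252; Σ_t [0,0]: t=0:+1/720 = 1/720; (3j)²=1/36 [(1 3 4; 0 -3 3)], sign=-1
I_A²/I_B² = (4/63)/(1/36) = 16/7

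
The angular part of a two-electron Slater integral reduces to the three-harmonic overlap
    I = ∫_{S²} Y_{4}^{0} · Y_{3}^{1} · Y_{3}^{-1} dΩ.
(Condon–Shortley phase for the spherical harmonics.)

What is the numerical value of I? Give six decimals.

Checks pass: Σm=0; 10 even; l₃=3∈[1,7].
(2·4+1)(2·3+1)(2·3+1) = 441
Δ: 4! 4! 2! / 11! → 1/34650
sum: t=1:−1/72 t=2:+1/16 t=3:−1/72 = 5/144
3j²(4 3 3; 0 0 0) = Δ·Π!·Σ² = 2/77  (sign -1)
sum: t=2:+1/32 t=3:−1/36 t=4:+1/1152 = 5/1152
3j²(4 3 3; 0 1 -1) = Δ·Π!·Σ² = 1/1386  (sign +1)
combine: 4πI² = 441·2/77·1/1386 = 1/121
take √, sign -1: I = -0.02564498

-0.025645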